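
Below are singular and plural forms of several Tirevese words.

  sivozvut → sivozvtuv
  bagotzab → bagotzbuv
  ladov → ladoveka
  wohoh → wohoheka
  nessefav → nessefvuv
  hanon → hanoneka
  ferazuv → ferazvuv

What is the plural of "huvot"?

ladov and nessefav both end in -v yet inflect differently (ladoveka, nessefvuv), so the final letter is not what conditions the rule; the last vowel is.
"huvot" has last vowel 'o'. The stems whose last vowel is 'o' (wohoh → wohoheka, hanon → hanoneka, ladov → ladoveka) add -eka.
The other pattern: stems whose last vowel is 'a' or 'u' delete the last vowel and add -uv.
So huvot → huvoteka.

huvoteka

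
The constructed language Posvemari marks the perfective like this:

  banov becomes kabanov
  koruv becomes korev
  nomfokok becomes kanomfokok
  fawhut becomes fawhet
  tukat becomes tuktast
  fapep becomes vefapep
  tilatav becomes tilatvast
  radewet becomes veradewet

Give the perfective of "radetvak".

"radetvak" has last vowel 'a'. The stems whose last vowel is 'a' (tilatav → tilatvast, tukat → tuktast) delete the last vowel and add -ast.
The other patterns: stems whose last vowel is 'e' add the prefix ve-; stems whose last vowel is 'o' add the prefix ka-; stems whose last vowel is 'u' change the last vowel to 'e'.
So radetvak → radetvkast.

radetvkast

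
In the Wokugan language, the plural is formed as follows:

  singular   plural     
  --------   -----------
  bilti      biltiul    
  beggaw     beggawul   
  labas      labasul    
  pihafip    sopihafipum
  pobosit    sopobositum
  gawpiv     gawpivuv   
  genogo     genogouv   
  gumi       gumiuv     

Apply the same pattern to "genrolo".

bilti and gumi both end in -i yet inflect differently (biltiul, gumiuv), so the final letter is not what conditions the rule; the first letter is.
"genrolo" begins with g-. The stems beginning with g- (gawpiv → gawpivuv, genogo → genogouv, gumi → gumiuv) add -uv.
The other patterns: stems beginning with b- or l- add -ul; stems beginning with p- add so- … -um around the stem.
So genrolo → genrolouv.

genrolouv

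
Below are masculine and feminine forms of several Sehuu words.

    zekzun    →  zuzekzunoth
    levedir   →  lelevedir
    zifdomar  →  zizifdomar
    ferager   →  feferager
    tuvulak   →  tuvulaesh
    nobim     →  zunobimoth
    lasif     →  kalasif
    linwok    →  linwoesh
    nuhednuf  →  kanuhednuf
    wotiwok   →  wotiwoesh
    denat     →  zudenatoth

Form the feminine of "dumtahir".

"dumtahir" ends in -r. The stems ending in -r (zifdomar → zizifdomar, ferager → feferager, levedir → lelevedir) repeat the first consonant+vowel as a prefix.
The other patterns: stems ending in -k drop the final letter and add -esh; stems ending in -f add the prefix ka-; stems ending in -m, -n or -t add zu- … -oth around the stem.
So dumtahir → dudumtahir.

dudumtahir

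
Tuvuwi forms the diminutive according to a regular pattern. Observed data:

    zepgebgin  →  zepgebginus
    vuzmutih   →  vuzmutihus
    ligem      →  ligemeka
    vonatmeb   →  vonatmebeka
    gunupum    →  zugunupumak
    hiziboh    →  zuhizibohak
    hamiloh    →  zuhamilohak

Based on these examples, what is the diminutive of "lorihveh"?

lorihveheka

ligem and gunupum both end in -m yet inflect differently (ligemeka, zugunupumak), so the final letter is not what conditions the rule; the last vowel is.
"lorihveh" has last vowel 'e'. The stems whose last vowel is 'e' (ligem → ligemeka, vonatmeb → vonatmebeka) add -eka.
The other patterns: stems whose last vowel is 'i' add -us; stems whose last vowel is 'o' or 'u' add zu- … -ak around the stem.
So lorihveh → lorihveheka.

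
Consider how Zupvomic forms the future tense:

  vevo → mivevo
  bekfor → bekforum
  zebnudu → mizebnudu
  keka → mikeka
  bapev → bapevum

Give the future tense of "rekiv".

rekivum

bekfor and vevo both have last vowel 'o' yet inflect differently (bekforum, mivevo), so the last vowel is not what conditions the rule; whether the stem ends in a vowel or a consonant is.
"rekiv" ends in a consonant. The stems ending in a consonant (bekfor → bekforum, bapev → bapevum) add -um.
So rekiv → rekivum.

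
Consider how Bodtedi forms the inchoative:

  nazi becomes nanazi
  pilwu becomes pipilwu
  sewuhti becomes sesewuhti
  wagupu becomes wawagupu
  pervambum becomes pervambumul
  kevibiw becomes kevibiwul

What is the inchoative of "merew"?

"merew" ends in a consonant. The stems ending in a consonant (pervambum → pervambumul, kevibiw → kevibiwul) add -ul.
The other pattern: stems ending in a vowel repeat the first consonant+vowel as a prefix.
So merew → merewul.

merewul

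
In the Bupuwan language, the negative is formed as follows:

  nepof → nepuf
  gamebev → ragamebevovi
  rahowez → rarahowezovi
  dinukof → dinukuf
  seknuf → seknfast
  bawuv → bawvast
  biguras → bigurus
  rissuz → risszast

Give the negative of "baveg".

rabavegovi

bawuv and gamebev both end in -v yet inflect differently (bawvast, ragamebevovi), so the final letter is not what conditions the rule; the last vowel is.
"baveg" has last vowel 'e'. The stems whose last vowel is 'e' (gamebev → ragamebevovi, rahowez → rarahowezovi) add ra- … -ovi around the stem.
The other patterns: stems whose last vowel is 'u' delete the last vowel and add -ast; stems whose last vowel is 'a' or 'o' change the last vowel to 'u'.
So baveg → rabavegovi.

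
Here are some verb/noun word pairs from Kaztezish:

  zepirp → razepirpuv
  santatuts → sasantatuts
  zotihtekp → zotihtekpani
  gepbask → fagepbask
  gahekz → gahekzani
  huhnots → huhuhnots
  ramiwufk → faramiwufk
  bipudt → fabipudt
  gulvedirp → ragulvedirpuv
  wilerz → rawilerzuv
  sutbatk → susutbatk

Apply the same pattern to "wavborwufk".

zotihtekp and gulvedirp both end in -p yet inflect differently (zotihtekpani, ragulvedirpuv), so the final letter is not what conditions the rule; the second-to-last letter is.
"wavborwufk" has second-to-last letter 'f'. The one such stem in the data (ramiwufk → faramiwufk) adds the prefix fa-, so the same rule applies.
The other patterns: stems whose second-to-last letter is 'k' add -ani; stems whose second-to-last letter is 'r' add ra- … -uv around the stem; stems whose second-to-last letter is 't' repeat the first consonant+vowel as a prefix.
So wavborwufk → fawavborwufk.

fawavborwufk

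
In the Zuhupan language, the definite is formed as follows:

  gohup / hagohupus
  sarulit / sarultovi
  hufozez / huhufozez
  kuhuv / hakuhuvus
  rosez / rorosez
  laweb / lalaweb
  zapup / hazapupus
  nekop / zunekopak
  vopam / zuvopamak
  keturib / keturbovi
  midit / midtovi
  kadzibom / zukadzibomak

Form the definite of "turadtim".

turadtmovi

nekop and gohup both end in -p yet inflect differently (zunekopak, hagohupus), so the final letter is not what conditions the rule; the last vowel is.
"turadtim" has last vowel 'i'. The stems whose last vowel is 'i' (keturib → keturbovi, midit → midtovi, sarulit → sarultovi) delete the last vowel and add -ovi.
So turadtim → turadtmovi.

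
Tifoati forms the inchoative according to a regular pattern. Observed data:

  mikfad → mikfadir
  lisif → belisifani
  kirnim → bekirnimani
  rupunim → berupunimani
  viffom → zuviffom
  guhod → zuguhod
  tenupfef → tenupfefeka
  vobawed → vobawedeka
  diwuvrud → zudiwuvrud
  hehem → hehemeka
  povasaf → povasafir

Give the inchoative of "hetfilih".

povasaf and lisif both end in -f yet inflect differently (povasafir, belisifani), so the final letter is not what conditions the rule; the last vowel is.
"hetfilih" has last vowel 'i'. The stems whose last vowel is 'i' (kirnim → bekirnimani, rupunim → berupunimani, lisif → belisifani) add be- … -ani around the stem.
So hetfilih → behetfilihani.

behetfilihani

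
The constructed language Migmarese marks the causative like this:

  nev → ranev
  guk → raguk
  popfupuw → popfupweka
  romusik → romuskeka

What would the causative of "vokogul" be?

vokogleka

"vokogul" has 3 vowels. The stems with 3 vowels (popfupuw → popfupweka, romusik → romuskeka) delete the last vowel and add -eka.
So vokogul → vokogleka.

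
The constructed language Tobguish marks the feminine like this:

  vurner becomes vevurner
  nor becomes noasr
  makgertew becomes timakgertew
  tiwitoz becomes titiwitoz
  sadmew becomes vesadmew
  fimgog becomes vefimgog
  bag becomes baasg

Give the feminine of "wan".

"wan" has 1 vowel. The stems with 1 vowel (nor → noasr, bag → baasg) insert -as- after the first vowel.
So wan → waasn.

waasn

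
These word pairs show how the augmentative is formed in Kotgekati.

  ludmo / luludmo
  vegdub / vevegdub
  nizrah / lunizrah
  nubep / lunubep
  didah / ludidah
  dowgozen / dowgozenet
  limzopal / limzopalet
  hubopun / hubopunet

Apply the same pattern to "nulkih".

nubep and dowgozen both have last vowel 'e' yet inflect differently (lunubep, dowgozenet), so the last vowel is not what conditions the rule; the final letter is.
"nulkih" ends in -h. The stems ending in -h (nizrah → lunizrah, didah → ludidah) add the prefix lu-.
The other patterns: stems ending in -b or -o repeat the first consonant+vowel as a prefix; stems ending in -l or -n add -et.
So nulkih → lunulkih.

lunulkih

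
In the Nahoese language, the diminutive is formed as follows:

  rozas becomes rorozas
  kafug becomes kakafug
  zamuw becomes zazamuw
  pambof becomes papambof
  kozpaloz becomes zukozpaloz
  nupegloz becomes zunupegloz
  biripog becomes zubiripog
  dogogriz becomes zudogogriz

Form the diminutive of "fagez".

fafagez

"fagez" has 2 vowels. The stems with 2 vowels (rozas → rorozas, kafug → kakafug, zamuw → zazamuw) repeat the first consonant+vowel as a prefix.
So fagez → fafagez.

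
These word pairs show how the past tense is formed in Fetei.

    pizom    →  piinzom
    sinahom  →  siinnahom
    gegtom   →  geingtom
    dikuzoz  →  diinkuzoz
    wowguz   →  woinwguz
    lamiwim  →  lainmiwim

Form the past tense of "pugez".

puingez

Every pair shown (pizom → piinzom, sinahom → siinnahom, gegtom → geingtom, …) follows the same rule: insert -in- after the first vowel.
So pugez → puingez.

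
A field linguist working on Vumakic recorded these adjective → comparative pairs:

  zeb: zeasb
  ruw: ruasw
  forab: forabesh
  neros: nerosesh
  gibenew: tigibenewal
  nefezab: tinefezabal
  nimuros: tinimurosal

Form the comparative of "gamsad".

"gamsad" has 2 vowels. The stems with 2 vowels (forab → forabesh, neros → nerosesh) add -esh.
So gamsad → gamsadesh.

gamsadesh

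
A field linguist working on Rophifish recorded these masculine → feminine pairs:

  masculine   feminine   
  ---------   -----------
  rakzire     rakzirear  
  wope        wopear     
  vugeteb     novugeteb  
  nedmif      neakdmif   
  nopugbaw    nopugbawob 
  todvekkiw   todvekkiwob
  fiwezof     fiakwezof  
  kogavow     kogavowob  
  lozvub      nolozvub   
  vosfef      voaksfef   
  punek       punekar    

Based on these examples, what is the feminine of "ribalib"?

noribalib

"ribalib" ends in -b. The stems ending in -b (lozvub → nolozvub, vugeteb → novugeteb) add the prefix no-.
So ribalib → noribalib.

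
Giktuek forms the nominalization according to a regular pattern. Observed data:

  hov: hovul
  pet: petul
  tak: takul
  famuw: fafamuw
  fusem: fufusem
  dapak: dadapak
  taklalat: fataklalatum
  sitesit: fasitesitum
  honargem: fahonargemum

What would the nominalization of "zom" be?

zomul

"zom" has 1 vowel. The stems with 1 vowel (hov → hovul, pet → petul, tak → takul) add -ul.
The other patterns: stems with 2 vowels repeat the first consonant+vowel as a prefix; stems with 3 vowels add fa- … -um around the stem.
So zom → zomul.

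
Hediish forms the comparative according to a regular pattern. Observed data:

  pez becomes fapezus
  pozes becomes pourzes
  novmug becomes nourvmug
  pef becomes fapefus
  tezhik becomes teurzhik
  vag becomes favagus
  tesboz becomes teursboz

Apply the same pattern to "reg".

pez and tesboz both end in -z yet inflect differently (fapezus, teursboz), so the final letter is not what conditions the rule; the number of vowels is.
"reg" has 1 vowel. The stems with 1 vowel (vag → favagus, pez → fapezus, pef → fapefus) add fa- … -us around the stem.
The other pattern: stems with 2 vowels insert -ur- after the first vowel.
So reg → faregus.

faregus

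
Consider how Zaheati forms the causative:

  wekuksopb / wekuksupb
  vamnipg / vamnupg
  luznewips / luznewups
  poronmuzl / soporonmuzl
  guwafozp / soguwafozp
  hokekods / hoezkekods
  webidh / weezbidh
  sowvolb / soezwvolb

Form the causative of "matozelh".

maeztozelh

luznewips and hokekods both end in -s yet inflect differently (luznewups, hoezkekods), so the final letter is not what conditions the rule; the second-to-last letter is.
"matozelh" has second-to-last letter 'l'. The one such stem in the data (sowvolb → soezwvolb) inserts -ez- after the first vowel (as do hokekods, webidh), so the same rule applies.
So matozelh → maeztozelh.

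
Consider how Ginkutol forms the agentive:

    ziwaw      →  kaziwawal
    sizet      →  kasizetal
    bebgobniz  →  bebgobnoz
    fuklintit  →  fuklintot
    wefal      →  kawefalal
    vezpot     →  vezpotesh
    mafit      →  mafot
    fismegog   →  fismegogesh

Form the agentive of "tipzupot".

"tipzupot" has last vowel 'o'. The stems whose last vowel is 'o' (vezpot → vezpotesh, fismegog → fismegogesh) add -esh.
So tipzupot → tipzupotesh.

tipzupotesh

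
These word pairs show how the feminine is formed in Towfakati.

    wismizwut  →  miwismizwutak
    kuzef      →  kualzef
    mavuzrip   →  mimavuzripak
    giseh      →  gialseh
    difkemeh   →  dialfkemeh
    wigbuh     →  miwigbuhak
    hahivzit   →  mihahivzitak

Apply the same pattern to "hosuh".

mihosuhak

difkemeh and wigbuh both end in -h yet inflect differently (dialfkemeh, miwigbuhak), so the final letter is not what conditions the rule; the last vowel is.
"hosuh" has last vowel 'u'. The stems whose last vowel is 'u' (wigbuh → miwigbuhak, wismizwut → miwismizwutak) add mi- … -ak around the stem.
The other pattern: stems whose last vowel is 'e' insert -al- after the first vowel.
So hosuh → mihosuhak.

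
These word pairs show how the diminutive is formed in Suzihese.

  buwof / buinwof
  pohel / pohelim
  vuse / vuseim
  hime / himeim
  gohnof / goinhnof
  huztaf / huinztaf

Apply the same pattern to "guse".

huztaf and hime both begin with h- yet inflect differently (huinztaf, himeim), so the first letter is not what conditions the rule; the final letter is.
"guse" ends in -e. The stems ending in -e (vuse → vuseim, hime → himeim) add -im.
So guse → guseim.

guseim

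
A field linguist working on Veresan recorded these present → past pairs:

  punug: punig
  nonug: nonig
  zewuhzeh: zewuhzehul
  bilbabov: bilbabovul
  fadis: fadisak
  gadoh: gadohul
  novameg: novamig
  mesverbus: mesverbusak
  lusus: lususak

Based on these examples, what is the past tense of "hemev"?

hemevul

"hemev" ends in -v. The one such stem in the data (bilbabov → bilbabovul) adds -ul, so the same rule applies.
The other patterns: stems ending in -s add -ak; stems ending in -g change the last vowel to 'i'.
So hemev → hemevul.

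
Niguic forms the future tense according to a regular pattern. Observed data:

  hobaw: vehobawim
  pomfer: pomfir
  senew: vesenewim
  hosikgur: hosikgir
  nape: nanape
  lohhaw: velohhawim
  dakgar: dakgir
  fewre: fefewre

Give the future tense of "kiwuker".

kiwukir

dakgar and lohhaw both have last vowel 'a' yet inflect differently (dakgir, velohhawim), so the last vowel is not what conditions the rule; the final letter is.
"kiwuker" ends in -r. The stems ending in -r (dakgar → dakgir, pomfer → pomfir, hosikgur → hosikgir) change the last vowel to 'i'.
So kiwuker → kiwukir.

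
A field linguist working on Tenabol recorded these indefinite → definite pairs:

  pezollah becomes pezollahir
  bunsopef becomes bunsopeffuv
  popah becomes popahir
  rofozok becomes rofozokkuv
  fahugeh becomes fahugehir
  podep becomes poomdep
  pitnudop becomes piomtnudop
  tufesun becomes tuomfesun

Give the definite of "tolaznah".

"tolaznah" ends in -h. The stems ending in -h (pezollah → pezollahir, popah → popahir, fahugeh → fahugehir) add -ir.
The other patterns: stems ending in -n or -p insert -om- after the first vowel; stems ending in -f or -k double the final consonant and add -uv.
So tolaznah → tolaznahir.

tolaznahir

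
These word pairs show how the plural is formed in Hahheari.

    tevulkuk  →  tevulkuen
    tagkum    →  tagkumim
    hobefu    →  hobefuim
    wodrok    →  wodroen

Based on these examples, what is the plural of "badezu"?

tevulkuk and tagkum both have last vowel 'u' yet inflect differently (tevulkuen, tagkumim), so the last vowel is not what conditions the rule; the final letter is.
"badezu" ends in -u. The one such stem in the data (hobefu → hobefuim) adds -im, so the same rule applies.
So badezu → badezuim.

badezuim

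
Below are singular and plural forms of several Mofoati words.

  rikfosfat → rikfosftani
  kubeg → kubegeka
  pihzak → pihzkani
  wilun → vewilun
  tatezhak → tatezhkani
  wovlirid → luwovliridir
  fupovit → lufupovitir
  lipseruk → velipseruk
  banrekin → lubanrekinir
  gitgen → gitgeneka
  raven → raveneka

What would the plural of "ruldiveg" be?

wilun and banrekin both end in -n yet inflect differently (vewilun, lubanrekinir), so the final letter is not what conditions the rule; the last vowel is.
"ruldiveg" has last vowel 'e'. The stems whose last vowel is 'e' (raven → raveneka, gitgen → gitgeneka, kubeg → kubegeka) add -eka.
The other patterns: stems whose last vowel is 'u' add the prefix ve-; stems whose last vowel is 'i' add lu- … -ir around the stem; stems whose last vowel is 'a' delete the last vowel and add -ani.
So ruldiveg → ruldivegeka.

ruldivegeka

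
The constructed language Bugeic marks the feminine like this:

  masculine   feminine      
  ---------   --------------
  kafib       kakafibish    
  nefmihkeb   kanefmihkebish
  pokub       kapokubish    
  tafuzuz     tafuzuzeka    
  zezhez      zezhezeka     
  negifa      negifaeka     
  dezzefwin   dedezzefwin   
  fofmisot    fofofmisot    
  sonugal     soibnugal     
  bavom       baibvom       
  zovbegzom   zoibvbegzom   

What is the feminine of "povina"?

"povina" ends in -a. The one such stem in the data (negifa → negifaeka) adds -eka, so the same rule applies.
The other patterns: stems ending in -b add ka- … -ish around the stem; stems ending in -n or -t repeat the first consonant+vowel as a prefix; stems ending in -l or -m insert -ib- after the first vowel.
So povina → povinaeka.

povinaeka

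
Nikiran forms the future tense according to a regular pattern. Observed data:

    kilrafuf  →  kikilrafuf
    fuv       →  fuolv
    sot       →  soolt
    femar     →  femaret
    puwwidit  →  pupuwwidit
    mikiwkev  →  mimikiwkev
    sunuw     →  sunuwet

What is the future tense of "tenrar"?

tenraret

fuv and mikiwkev both end in -v yet inflect differently (fuolv, mimikiwkev), so the final letter is not what conditions the rule; the number of vowels is.
"tenrar" has 2 vowels. The stems with 2 vowels (sunuw → sunuwet, femar → femaret) add -et.
So tenrar → tenraret.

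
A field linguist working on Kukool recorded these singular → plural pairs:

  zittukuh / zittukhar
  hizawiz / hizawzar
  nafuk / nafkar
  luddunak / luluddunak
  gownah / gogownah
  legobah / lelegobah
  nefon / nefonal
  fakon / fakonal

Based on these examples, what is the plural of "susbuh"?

"susbuh" has last vowel 'u'. The stems whose last vowel is 'u' (zittukuh → zittukhar, nafuk → nafkar) delete the last vowel and add -ar.
The other patterns: stems whose last vowel is 'o' add -al; stems whose last vowel is 'a' repeat the first consonant+vowel as a prefix.
So susbuh → susbhar.

susbhar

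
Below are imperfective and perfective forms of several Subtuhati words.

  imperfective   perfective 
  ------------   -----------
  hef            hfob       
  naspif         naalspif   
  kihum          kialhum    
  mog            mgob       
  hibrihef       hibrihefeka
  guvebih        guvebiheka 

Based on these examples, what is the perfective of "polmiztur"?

polmiztureka

"polmiztur" has 3 vowels. The stems with 3 vowels (guvebih → guvebiheka, hibrihef → hibrihefeka) add -eka.
So polmiztur → polmiztureka.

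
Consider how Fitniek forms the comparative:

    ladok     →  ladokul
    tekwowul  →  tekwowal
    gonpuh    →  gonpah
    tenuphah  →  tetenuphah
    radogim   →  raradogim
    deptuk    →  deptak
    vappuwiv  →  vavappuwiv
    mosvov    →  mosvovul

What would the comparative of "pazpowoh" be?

pazpowohul

deptuk and ladok both end in -k yet inflect differently (deptak, ladokul), so the final letter is not what conditions the rule; the last vowel is.
"pazpowoh" has last vowel 'o'. The stems whose last vowel is 'o' (ladok → ladokul, mosvov → mosvovul) add -ul.
The other patterns: stems whose last vowel is 'u' change the last vowel to 'a'; stems whose last vowel is 'a' or 'i' repeat the first consonant+vowel as a prefix.
So pazpowoh → pazpowohul.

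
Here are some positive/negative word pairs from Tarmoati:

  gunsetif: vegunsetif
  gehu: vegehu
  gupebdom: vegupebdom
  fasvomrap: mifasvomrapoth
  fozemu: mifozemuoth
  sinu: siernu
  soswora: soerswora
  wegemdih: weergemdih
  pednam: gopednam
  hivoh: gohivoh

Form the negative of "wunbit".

"wunbit" begins with w-. The one such stem in the data (wegemdih → weergemdih) inserts -er- after the first vowel (as do sinu, soswora), so the same rule applies.
The other patterns: stems beginning with g- add the prefix ve-; stems beginning with f- add mi- … -oth around the stem; stems beginning with h- or p- add the prefix go-.
So wunbit → wuernbit.

wuernbit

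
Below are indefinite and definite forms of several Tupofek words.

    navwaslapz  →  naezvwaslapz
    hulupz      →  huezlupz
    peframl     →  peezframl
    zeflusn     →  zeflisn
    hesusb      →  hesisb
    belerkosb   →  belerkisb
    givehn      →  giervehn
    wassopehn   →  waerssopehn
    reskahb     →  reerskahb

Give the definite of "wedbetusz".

wedbetisz

zeflusn and givehn both end in -n yet inflect differently (zeflisn, giervehn), so the final letter is not what conditions the rule; the second-to-last letter is.
"wedbetusz" has second-to-last letter 's'. The stems whose second-to-last letter is 's' (zeflusn → zeflisn, hesusb → hesisb, belerkosb → belerkisb) change the last vowel to 'i'.
The other patterns: stems whose second-to-last letter is 'm' or 'p' insert -ez- after the first vowel; stems whose second-to-last letter is 'h' insert -er- after the first vowel.
So wedbetusz → wedbetisz.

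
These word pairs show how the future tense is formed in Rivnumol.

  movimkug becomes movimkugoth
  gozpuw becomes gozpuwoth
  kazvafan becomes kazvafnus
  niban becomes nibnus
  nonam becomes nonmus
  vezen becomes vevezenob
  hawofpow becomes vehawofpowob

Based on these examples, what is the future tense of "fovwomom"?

vefovwomomob

kazvafan and vezen both end in -n yet inflect differently (kazvafnus, vevezenob), so the final letter is not what conditions the rule; the last vowel is.
"fovwomom" has last vowel 'o'. The one such stem in the data (hawofpow → vehawofpowob) adds ve- … -ob around the stem, so the same rule applies.
So fovwomom → vefovwomomob.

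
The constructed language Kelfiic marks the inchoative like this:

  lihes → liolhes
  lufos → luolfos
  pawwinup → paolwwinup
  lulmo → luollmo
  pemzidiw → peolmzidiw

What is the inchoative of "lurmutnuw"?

luolrmutnuw

Every pair shown (lihes → liolhes, lufos → luolfos, pawwinup → paolwwinup, …) follows the same rule: insert -ol- after the first vowel.
So lurmutnuw → luolrmutnuw.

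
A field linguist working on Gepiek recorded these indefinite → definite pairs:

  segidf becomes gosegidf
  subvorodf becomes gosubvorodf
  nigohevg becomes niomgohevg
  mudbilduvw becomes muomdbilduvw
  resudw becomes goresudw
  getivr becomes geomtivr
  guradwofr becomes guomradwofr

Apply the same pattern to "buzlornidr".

mudbilduvw and resudw both end in -w yet inflect differently (muomdbilduvw, goresudw), so the final letter is not what conditions the rule; the second-to-last letter is.
"buzlornidr" has second-to-last letter 'd'. The stems whose second-to-last letter is 'd' (subvorodf → gosubvorodf, resudw → goresudw, segidf → gosegidf) add the prefix go-.
So buzlornidr → gobuzlornidr.

gobuzlornidr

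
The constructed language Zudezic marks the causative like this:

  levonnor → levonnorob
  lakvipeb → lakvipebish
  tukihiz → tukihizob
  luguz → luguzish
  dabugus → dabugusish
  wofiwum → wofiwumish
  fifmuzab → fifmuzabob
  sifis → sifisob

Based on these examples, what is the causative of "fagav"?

fagavob

luguz and tukihiz both end in -z yet inflect differently (luguzish, tukihizob), so the final letter is not what conditions the rule; the last vowel is.
"fagav" has last vowel 'a'. The one such stem in the data (fifmuzab → fifmuzabob) adds -ob, so the same rule applies.
The other pattern: stems whose last vowel is 'e' or 'u' add -ish.
So fagav → fagavob.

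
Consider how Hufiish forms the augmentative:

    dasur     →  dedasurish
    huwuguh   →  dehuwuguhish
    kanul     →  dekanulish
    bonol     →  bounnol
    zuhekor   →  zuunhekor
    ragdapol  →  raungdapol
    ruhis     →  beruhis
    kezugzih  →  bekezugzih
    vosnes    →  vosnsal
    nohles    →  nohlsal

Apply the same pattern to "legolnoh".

leungolnoh

"legolnoh" has last vowel 'o'. The stems whose last vowel is 'o' (bonol → bounnol, zuhekor → zuunhekor, ragdapol → raungdapol) insert -un- after the first vowel.
The other patterns: stems whose last vowel is 'u' add de- … -ish around the stem; stems whose last vowel is 'i' add the prefix be-; stems whose last vowel is 'e' delete the last vowel and add -al.
So legolnoh → leungolnoh.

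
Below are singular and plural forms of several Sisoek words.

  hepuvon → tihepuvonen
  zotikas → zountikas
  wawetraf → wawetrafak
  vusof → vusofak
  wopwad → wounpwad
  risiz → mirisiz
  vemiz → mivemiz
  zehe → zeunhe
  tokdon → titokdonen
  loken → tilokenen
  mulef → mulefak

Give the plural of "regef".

regefak

vusof and hepuvon both have last vowel 'o' yet inflect differently (vusofak, tihepuvonen), so the last vowel is not what conditions the rule; the final letter is.
"regef" ends in -f. The stems ending in -f (vusof → vusofak, wawetraf → wawetrafak, mulef → mulefak) add -ak.
The other patterns: stems ending in -z add the prefix mi-; stems ending in -n add ti- … -en around the stem; stems ending in -d, -e or -s insert -un- after the first vowel.
So regef → regefak.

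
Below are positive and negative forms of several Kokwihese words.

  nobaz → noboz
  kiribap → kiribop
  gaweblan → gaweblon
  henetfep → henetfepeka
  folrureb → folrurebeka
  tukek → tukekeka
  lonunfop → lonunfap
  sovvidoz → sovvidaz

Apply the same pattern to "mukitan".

kiribap and henetfep both end in -p yet inflect differently (kiribop, henetfepeka), so the final letter is not what conditions the rule; the last vowel is.
"mukitan" has last vowel 'a'. The stems whose last vowel is 'a' (nobaz → noboz, kiribap → kiribop, gaweblan → gaweblon) change the last vowel to 'o'.
So mukitan → mukiton.

mukiton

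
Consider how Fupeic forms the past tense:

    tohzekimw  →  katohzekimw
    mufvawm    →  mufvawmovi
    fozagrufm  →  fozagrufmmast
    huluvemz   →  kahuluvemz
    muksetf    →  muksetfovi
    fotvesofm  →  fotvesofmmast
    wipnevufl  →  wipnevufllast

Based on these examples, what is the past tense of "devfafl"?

devfafllast

"devfafl" has second-to-last letter 'f'. The stems whose second-to-last letter is 'f' (fozagrufm → fozagrufmmast, fotvesofm → fotvesofmmast, wipnevufl → wipnevufllast) double the final consonant and add -ast.
So devfafl → devfafllast.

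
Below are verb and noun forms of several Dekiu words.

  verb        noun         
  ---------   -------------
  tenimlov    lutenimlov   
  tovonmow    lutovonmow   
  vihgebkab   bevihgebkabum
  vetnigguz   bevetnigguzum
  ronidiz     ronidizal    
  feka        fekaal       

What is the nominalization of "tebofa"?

vetnigguz and ronidiz both end in -z yet inflect differently (bevetnigguzum, ronidizal), so the final letter is not what conditions the rule; the first letter is.
"tebofa" begins with t-. The stems beginning with t- (tenimlov → lutenimlov, tovonmow → lutovonmow) add the prefix lu-.
The other patterns: stems beginning with v- add be- … -um around the stem; stems beginning with f- or r- add -al.
So tebofa → lutebofa.

lutebofa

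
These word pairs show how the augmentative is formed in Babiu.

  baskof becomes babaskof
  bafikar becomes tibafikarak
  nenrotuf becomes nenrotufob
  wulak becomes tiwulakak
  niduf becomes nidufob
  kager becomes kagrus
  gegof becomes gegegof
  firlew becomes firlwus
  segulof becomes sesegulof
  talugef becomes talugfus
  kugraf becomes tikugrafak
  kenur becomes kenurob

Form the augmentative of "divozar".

tidivozarak

bafikar and kenur both end in -r yet inflect differently (tibafikarak, kenurob), so the final letter is not what conditions the rule; the last vowel is.
"divozar" has last vowel 'a'. The stems whose last vowel is 'a' (bafikar → tibafikarak, kugraf → tikugrafak, wulak → tiwulakak) add ti- … -ak around the stem.
The other patterns: stems whose last vowel is 'u' add -ob; stems whose last vowel is 'e' delete the last vowel and add -us; stems whose last vowel is 'o' repeat the first consonant+vowel as a prefix.
So divozar → tidivozarak.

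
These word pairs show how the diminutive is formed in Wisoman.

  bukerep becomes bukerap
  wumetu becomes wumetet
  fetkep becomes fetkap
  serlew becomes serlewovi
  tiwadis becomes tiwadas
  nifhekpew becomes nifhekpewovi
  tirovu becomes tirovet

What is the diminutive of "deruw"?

deruwovi

serlew and fetkep both have last vowel 'e' yet inflect differently (serlewovi, fetkap), so the last vowel is not what conditions the rule; the final letter is.
"deruw" ends in -w. The stems ending in -w (serlew → serlewovi, nifhekpew → nifhekpewovi) add -ovi.
The other patterns: stems ending in -u drop the final letter and add -et; stems ending in -p or -s change the last vowel to 'a'.
So deruw → deruwovi.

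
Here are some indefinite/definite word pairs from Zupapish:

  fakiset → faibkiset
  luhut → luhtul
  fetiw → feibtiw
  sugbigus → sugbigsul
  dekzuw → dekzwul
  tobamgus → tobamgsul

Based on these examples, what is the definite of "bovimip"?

luhut and fakiset both end in -t yet inflect differently (luhtul, faibkiset), so the final letter is not what conditions the rule; the last vowel is.
"bovimip" has last vowel 'i'. The one such stem in the data (fetiw → feibtiw) inserts -ib- after the first vowel (as does fakiset), so the same rule applies.
The other pattern: stems whose last vowel is 'u' delete the last vowel and add -ul.
So bovimip → boibvimip.

boibvimip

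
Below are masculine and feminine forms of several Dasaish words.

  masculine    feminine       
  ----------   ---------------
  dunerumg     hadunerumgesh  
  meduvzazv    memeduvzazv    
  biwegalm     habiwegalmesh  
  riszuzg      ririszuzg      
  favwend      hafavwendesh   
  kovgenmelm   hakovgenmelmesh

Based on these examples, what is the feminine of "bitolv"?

riszuzg and dunerumg both end in -g yet inflect differently (ririszuzg, hadunerumgesh), so the final letter is not what conditions the rule; the second-to-last letter is.
"bitolv" has second-to-last letter 'l'. The stems whose second-to-last letter is 'l' (biwegalm → habiwegalmesh, kovgenmelm → hakovgenmelmesh) add ha- … -esh around the stem.
The other pattern: stems whose second-to-last letter is 'z' repeat the first consonant+vowel as a prefix.
So bitolv → habitolvesh.

habitolvesh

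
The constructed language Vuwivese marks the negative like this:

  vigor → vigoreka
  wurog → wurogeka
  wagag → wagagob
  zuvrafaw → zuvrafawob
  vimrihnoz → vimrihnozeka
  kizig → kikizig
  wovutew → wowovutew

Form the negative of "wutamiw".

wuwutamiw

wagag and wurog both end in -g yet inflect differently (wagagob, wurogeka), so the final letter is not what conditions the rule; the last vowel is.
"wutamiw" has last vowel 'i'. The one such stem in the data (kizig → kikizig) repeats the first consonant+vowel as a prefix (as does wovutew), so the same rule applies.
The other patterns: stems whose last vowel is 'a' add -ob; stems whose last vowel is 'o' add -eka.
So wutamiw → wuwutamiw.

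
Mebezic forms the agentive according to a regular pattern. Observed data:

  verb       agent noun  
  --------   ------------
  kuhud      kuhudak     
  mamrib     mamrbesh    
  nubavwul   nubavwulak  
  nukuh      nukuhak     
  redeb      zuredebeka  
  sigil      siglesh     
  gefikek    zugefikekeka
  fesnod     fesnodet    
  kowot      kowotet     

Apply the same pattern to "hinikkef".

zuhinikkefeka

nubavwul and sigil both end in -l yet inflect differently (nubavwulak, siglesh), so the final letter is not what conditions the rule; the last vowel is.
"hinikkef" has last vowel 'e'. The stems whose last vowel is 'e' (redeb → zuredebeka, gefikek → zugefikekeka) add zu- … -eka around the stem.
So hinikkef → zuhinikkefeka.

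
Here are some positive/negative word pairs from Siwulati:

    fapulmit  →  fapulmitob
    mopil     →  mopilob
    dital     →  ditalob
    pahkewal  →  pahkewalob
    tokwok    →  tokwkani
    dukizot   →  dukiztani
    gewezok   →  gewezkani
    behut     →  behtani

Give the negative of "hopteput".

fapulmit and dukizot both end in -t yet inflect differently (fapulmitob, dukiztani), so the final letter is not what conditions the rule; the last vowel is.
"hopteput" has last vowel 'u'. The one such stem in the data (behut → behtani) deletes the last vowel and adds -ani (as do tokwok, dukizot), so the same rule applies.
The other pattern: stems whose last vowel is 'a' or 'i' add -ob.
So hopteput → hopteptani.

hopteptani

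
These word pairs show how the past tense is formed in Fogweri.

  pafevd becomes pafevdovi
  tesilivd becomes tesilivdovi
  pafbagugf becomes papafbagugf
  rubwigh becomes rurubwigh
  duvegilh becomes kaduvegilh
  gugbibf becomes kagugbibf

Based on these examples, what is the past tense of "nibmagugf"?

rubwigh and duvegilh both end in -h yet inflect differently (rurubwigh, kaduvegilh), so the final letter is not what conditions the rule; the second-to-last letter is.
"nibmagugf" has second-to-last letter 'g'. The stems whose second-to-last letter is 'g' (pafbagugf → papafbagugf, rubwigh → rurubwigh) repeat the first consonant+vowel as a prefix.
So nibmagugf → ninibmagugf.

ninibmagugf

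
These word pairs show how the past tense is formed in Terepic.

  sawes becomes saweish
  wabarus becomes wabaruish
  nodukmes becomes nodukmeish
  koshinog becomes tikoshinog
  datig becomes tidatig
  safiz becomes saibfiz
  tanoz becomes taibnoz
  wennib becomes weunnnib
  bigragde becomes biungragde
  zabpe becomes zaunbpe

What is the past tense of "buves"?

buveish

datig and safiz both have last vowel 'i' yet inflect differently (tidatig, saibfiz), so the last vowel is not what conditions the rule; the final letter is.
"buves" ends in -s. The stems ending in -s (sawes → saweish, wabarus → wabaruish, nodukmes → nodukmeish) drop the final letter and add -ish.
So buves → buveish.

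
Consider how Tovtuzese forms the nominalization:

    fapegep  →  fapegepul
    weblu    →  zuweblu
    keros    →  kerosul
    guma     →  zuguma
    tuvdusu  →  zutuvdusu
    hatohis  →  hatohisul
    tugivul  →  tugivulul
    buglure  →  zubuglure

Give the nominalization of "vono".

weblu and tugivul both have last vowel 'u' yet inflect differently (zuweblu, tugivulul), so the last vowel is not what conditions the rule; whether the stem ends in a vowel or a consonant is.
"vono" ends in a vowel. The stems ending in a vowel (guma → zuguma, weblu → zuweblu, buglure → zubuglure) add the prefix zu-.
So vono → zuvono.

zuvono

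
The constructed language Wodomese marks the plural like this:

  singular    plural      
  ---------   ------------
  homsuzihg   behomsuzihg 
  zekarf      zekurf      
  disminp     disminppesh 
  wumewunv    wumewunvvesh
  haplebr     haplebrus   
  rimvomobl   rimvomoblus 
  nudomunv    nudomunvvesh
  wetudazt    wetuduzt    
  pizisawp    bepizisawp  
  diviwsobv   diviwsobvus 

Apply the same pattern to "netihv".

"netihv" has second-to-last letter 'h'. The one such stem in the data (homsuzihg → behomsuzihg) adds the prefix be-, so the same rule applies.
So netihv → benetihv.

benetihv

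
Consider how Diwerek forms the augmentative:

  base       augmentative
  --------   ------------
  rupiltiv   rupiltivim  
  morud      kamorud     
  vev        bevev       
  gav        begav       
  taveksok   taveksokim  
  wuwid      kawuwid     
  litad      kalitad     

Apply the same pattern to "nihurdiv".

nihurdivim

gav and rupiltiv both end in -v yet inflect differently (begav, rupiltivim), so the final letter is not what conditions the rule; the number of vowels is.
"nihurdiv" has 3 vowels. The stems with 3 vowels (rupiltiv → rupiltivim, taveksok → taveksokim) add -im.
So nihurdiv → nihurdivim.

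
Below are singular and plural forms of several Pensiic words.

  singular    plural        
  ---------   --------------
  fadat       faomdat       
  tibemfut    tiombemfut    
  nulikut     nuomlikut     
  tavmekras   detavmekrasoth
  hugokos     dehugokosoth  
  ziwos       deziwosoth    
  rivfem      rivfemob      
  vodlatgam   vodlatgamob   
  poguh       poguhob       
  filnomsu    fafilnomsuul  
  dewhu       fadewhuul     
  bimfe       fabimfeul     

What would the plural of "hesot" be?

fadat and tavmekras both have last vowel 'a' yet inflect differently (faomdat, detavmekrasoth), so the last vowel is not what conditions the rule; the final letter is.
"hesot" ends in -t. The stems ending in -t (fadat → faomdat, tibemfut → tiombemfut, nulikut → nuomlikut) insert -om- after the first vowel.
The other patterns: stems ending in -s add de- … -oth around the stem; stems ending in -h or -m add -ob; stems ending in -e or -u add fa- … -ul around the stem.
So hesot → heomsot.

heomsot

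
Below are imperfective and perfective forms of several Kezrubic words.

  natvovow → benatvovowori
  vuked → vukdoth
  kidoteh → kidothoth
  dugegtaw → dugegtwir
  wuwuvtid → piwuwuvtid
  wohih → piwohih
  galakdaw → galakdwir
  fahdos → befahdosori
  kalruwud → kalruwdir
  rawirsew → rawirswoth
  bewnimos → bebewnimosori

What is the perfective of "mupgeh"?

"mupgeh" has last vowel 'e'. The stems whose last vowel is 'e' (rawirsew → rawirswoth, vuked → vukdoth, kidoteh → kidothoth) delete the last vowel and add -oth.
The other patterns: stems whose last vowel is 'i' add the prefix pi-; stems whose last vowel is 'o' add be- … -ori around the stem; stems whose last vowel is 'a' or 'u' delete the last vowel and add -ir.
So mupgeh → mupghoth.

mupghoth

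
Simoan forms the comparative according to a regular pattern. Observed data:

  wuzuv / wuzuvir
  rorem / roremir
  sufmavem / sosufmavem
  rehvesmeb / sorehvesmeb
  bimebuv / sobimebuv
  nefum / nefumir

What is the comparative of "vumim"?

vumimir

rorem and sufmavem both end in -m yet inflect differently (roremir, sosufmavem), so the final letter is not what conditions the rule; the number of vowels is.
"vumim" has 2 vowels. The stems with 2 vowels (rorem → roremir, nefum → nefumir, wuzuv → wuzuvir) add -ir.
The other pattern: stems with 3 vowels add the prefix so-.
So vumim → vumimir.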